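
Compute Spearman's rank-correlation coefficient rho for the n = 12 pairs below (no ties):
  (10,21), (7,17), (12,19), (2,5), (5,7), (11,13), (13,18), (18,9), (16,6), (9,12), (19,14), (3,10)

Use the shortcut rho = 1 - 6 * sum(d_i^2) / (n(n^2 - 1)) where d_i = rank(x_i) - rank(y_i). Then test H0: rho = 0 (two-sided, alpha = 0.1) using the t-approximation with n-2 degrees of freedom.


Step 1: Rank x and y separately (midranks; no ties here).
rank(x): 10->6, 7->4, 12->8, 2->1, 5->3, 11->7, 13->9, 18->11, 16->10, 9->5, 19->12, 3->2
rank(y): 21->12, 17->9, 19->11, 5->1, 7->3, 13->7, 18->10, 9->4, 6->2, 12->6, 14->8, 10->5
Step 2: d_i = R_x(i) - R_y(i); compute d_i^2.
  (6-12)^2=36, (4-9)^2=25, (8-11)^2=9, (1-1)^2=0, (3-3)^2=0, (7-7)^2=0, (9-10)^2=1, (11-4)^2=49, (10-2)^2=64, (5-6)^2=1, (12-8)^2=16, (2-5)^2=9
sum(d^2) = 210.
Step 3: rho = 1 - 6*210 / (12*(12^2 - 1)) = 1 - 1260/1716 = 0.265734.
Step 4: Under H0, t = rho * sqrt((n-2)/(1-rho^2)) = 0.8717 ~ t(10).
Step 5: Two-sided p-value from the t-distribution with 10 df = 0.403833.
Step 6: alpha = 0.1. fail to reject H0.

rho = 0.2657, p = 0.403833, fail to reject H0 at alpha = 0.1.


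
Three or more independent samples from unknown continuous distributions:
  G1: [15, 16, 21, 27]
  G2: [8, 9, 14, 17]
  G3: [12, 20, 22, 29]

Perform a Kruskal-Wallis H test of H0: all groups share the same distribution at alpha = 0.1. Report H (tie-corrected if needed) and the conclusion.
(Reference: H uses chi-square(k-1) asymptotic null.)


Step 1: Combine all N = 12 observations and assign midranks.
sorted (value, group, rank): (8,G2,1), (9,G2,2), (12,G3,3), (14,G2,4), (15,G1,5), (16,G1,6), (17,G2,7), (20,G3,8), (21,G1,9), (22,G3,10), (27,G1,11), (29,G3,12)
Step 2: Sum ranks within each group.
R_1 = 31 (n_1 = 4)
R_2 = 14 (n_2 = 4)
R_3 = 33 (n_3 = 4)
Step 3: H = 12/(N(N+1)) * sum(R_i^2/n_i) - 3(N+1)
     = 12/(12*13) * (31^2/4 + 14^2/4 + 33^2/4) - 3*13
     = 0.076923 * 561.5 - 39
     = 4.192308.
Step 4: No ties, so H is used without correction.
Step 5: Under H0, H ~ chi^2(2); p-value = 0.122928.
Step 6: alpha = 0.1. fail to reject H0.

H = 4.1923, df = 2, p = 0.122928, fail to reject H0.


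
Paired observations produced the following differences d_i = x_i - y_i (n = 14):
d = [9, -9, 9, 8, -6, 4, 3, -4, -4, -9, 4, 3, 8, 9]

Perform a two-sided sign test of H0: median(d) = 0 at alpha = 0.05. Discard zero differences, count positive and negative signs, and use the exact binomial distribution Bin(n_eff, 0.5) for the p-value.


Step 1: Discard zero differences. Original n = 14; n_eff = number of nonzero differences = 14.
Nonzero differences (with sign): +9, -9, +9, +8, -6, +4, +3, -4, -4, -9, +4, +3, +8, +9
Step 2: Count signs: positive = 9, negative = 5.
Step 3: Under H0: P(positive) = 0.5, so the number of positives S ~ Bin(14, 0.5).
Step 4: Two-sided exact p-value = sum of Bin(14,0.5) probabilities at or below the observed probability = 0.423950.
Step 5: alpha = 0.05. fail to reject H0.

n_eff = 14, pos = 9, neg = 5, p = 0.423950, fail to reject H0.


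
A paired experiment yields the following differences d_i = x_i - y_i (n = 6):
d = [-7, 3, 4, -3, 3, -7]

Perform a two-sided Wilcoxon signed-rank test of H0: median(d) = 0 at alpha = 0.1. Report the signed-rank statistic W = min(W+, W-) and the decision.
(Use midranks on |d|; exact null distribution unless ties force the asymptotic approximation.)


Step 1: Drop any zero differences (none here) and take |d_i|.
|d| = [7, 3, 4, 3, 3, 7]
Step 2: Midrank |d_i| (ties get averaged ranks).
ranks: |7|->5.5, |3|->2, |4|->4, |3|->2, |3|->2, |7|->5.5
Step 3: Attach original signs; sum ranks with positive sign and with negative sign.
W+ = 2 + 4 + 2 = 8
W- = 5.5 + 2 + 5.5 = 13
(Check: W+ + W- = 21 should equal n(n+1)/2 = 21.)
Step 4: Test statistic W = min(W+, W-) = 8.
Step 5: Ties in |d|, so use the tie-corrected normal approximation.
        E[W] = n(n+1)/4 = 6*7/4 = 10.5.
        Tie groups: |d|=3 (t=3), |d|=7 (t=2); sum(t^3 - t) = 30.
        Var[W] = n(n+1)(2n+1)/24 - sum(t^3-t)/48 = 546/24 - 30/48 = 22.125.
        z = (W - E[W]) / sqrt(Var[W]) = (8 - 10.5) / 4.7037 = -0.5315.
        Two-sided p = 2*Phi(z) = 0.595076.
Step 6: alpha = 0.1. fail to reject H0.

W+ = 8, W- = 13, W = min = 8, p = 0.595076, fail to reject H0.


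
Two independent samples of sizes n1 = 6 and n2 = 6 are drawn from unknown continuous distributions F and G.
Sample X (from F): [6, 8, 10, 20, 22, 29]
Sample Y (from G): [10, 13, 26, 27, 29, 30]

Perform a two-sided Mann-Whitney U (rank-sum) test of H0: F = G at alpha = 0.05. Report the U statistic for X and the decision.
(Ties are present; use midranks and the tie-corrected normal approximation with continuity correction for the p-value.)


Step 1: Combine and sort all 12 observations; assign midranks.
sorted (value, group): (6,X), (8,X), (10,X), (10,Y), (13,Y), (20,X), (22,X), (26,Y), (27,Y), (29,X), (29,Y), (30,Y)
ranks: 6->1, 8->2, 10->3.5, 10->3.5, 13->5, 20->6, 22->7, 26->8, 27->9, 29->10.5, 29->10.5, 30->12
Step 2: Rank sum for X: R1 = 1 + 2 + 3.5 + 6 + 7 + 10.5 = 30.
Step 3: U_X = R1 - n1(n1+1)/2 = 30 - 6*7/2 = 30 - 21 = 9.
       U_Y = n1*n2 - U_X = 36 - 9 = 27.
Step 4: Ties are present, so use the tie-corrected normal approximation (with continuity correction) for the p-value.
Step 5: p-value = 0.171979; compare to alpha = 0.05. fail to reject H0.

U_X = 9, p = 0.171979, fail to reject H0 at alpha = 0.05.


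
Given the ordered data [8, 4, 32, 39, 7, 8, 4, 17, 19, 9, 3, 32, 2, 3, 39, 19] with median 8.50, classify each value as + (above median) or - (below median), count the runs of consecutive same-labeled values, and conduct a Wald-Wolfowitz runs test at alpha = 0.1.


Step 1: Compute median = 8.50; label A = above, B = below.
Labels in order: BBAABBBAAABABBAA  (n_A = 8, n_B = 8)
Step 2: Count runs R = 8.
Step 3: Under H0 (random ordering), E[R] = 2*n_A*n_B/(n_A+n_B) + 1 = 2*8*8/16 + 1 = 9.0000.
        Var[R] = 2*n_A*n_B*(2*n_A*n_B - n_A - n_B) / ((n_A+n_B)^2 * (n_A+n_B-1)) = 14336/3840 = 3.7333.
        SD[R] = 1.9322.
Step 4: Continuity-corrected z = (R + 0.5 - E[R]) / SD[R] = (8 + 0.5 - 9.0000) / 1.9322 = -0.2588.
Step 5: Two-sided p-value via normal approximation = 2*(1 - Phi(|z|)) = 0.795809.
Step 6: alpha = 0.1. fail to reject H0.

R = 8, z = -0.2588, p = 0.795809, fail to reject H0.


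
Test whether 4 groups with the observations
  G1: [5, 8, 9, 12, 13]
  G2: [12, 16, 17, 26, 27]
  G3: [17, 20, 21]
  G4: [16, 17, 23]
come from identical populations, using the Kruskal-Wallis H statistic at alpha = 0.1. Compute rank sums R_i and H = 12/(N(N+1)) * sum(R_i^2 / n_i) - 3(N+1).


Step 1: Combine all N = 16 observations and assign midranks.
sorted (value, group, rank): (5,G1,1), (8,G1,2), (9,G1,3), (12,G1,4.5), (12,G2,4.5), (13,G1,6), (16,G2,7.5), (16,G4,7.5), (17,G2,10), (17,G3,10), (17,G4,10), (20,G3,12), (21,G3,13), (23,G4,14), (26,G2,15), (27,G2,16)
Step 2: Sum ranks within each group.
R_1 = 16.5 (n_1 = 5)
R_2 = 53 (n_2 = 5)
R_3 = 35 (n_3 = 3)
R_4 = 31.5 (n_4 = 3)
Step 3: H = 12/(N(N+1)) * sum(R_i^2/n_i) - 3(N+1)
     = 12/(16*17) * (16.5^2/5 + 53^2/5 + 35^2/3 + 31.5^2/3) - 3*17
     = 0.044118 * 1355.33 - 51
     = 8.794118.
Step 4: Ties present; correction factor C = 1 - 36/(16^3 - 16) = 0.991176. Corrected H = 8.794118 / 0.991176 = 8.872404.
Step 5: Under H0, H ~ chi^2(3); p-value = 0.031036.
Step 6: alpha = 0.1. reject H0.

H = 8.8724, df = 3, p = 0.031036, reject H0.


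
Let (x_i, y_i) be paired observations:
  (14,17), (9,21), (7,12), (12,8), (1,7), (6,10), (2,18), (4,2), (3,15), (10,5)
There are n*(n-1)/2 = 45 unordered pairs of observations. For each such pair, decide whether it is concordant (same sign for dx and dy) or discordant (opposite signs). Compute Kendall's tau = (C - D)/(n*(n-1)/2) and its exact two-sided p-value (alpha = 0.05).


Step 1: Enumerate the 45 unordered pairs (i,j) with i<j and classify each by sign(x_j-x_i) * sign(y_j-y_i).
  (1,2):dx=-5,dy=+4->D; (1,3):dx=-7,dy=-5->C; (1,4):dx=-2,dy=-9->C; (1,5):dx=-13,dy=-10->C
  (1,6):dx=-8,dy=-7->C; (1,7):dx=-12,dy=+1->D; (1,8):dx=-10,dy=-15->C; (1,9):dx=-11,dy=-2->C
  (1,10):dx=-4,dy=-12->C; (2,3):dx=-2,dy=-9->C; (2,4):dx=+3,dy=-13->D; (2,5):dx=-8,dy=-14->C
  (2,6):dx=-3,dy=-11->C; (2,7):dx=-7,dy=-3->C; (2,8):dx=-5,dy=-19->C; (2,9):dx=-6,dy=-6->C
  (2,10):dx=+1,dy=-16->D; (3,4):dx=+5,dy=-4->D; (3,5):dx=-6,dy=-5->C; (3,6):dx=-1,dy=-2->C
  (3,7):dx=-5,dy=+6->D; (3,8):dx=-3,dy=-10->C; (3,9):dx=-4,dy=+3->D; (3,10):dx=+3,dy=-7->D
  (4,5):dx=-11,dy=-1->C; (4,6):dx=-6,dy=+2->D; (4,7):dx=-10,dy=+10->D; (4,8):dx=-8,dy=-6->C
  (4,9):dx=-9,dy=+7->D; (4,10):dx=-2,dy=-3->C; (5,6):dx=+5,dy=+3->C; (5,7):dx=+1,dy=+11->C
  (5,8):dx=+3,dy=-5->D; (5,9):dx=+2,dy=+8->C; (5,10):dx=+9,dy=-2->D; (6,7):dx=-4,dy=+8->D
  (6,8):dx=-2,dy=-8->C; (6,9):dx=-3,dy=+5->D; (6,10):dx=+4,dy=-5->D; (7,8):dx=+2,dy=-16->D
  (7,9):dx=+1,dy=-3->D; (7,10):dx=+8,dy=-13->D; (8,9):dx=-1,dy=+13->D; (8,10):dx=+6,dy=+3->C
  (9,10):dx=+7,dy=-10->D
Step 2: C = 24, D = 21, total pairs = 45.
Step 3: tau = (C - D)/(n(n-1)/2) = (24 - 21)/45 = 0.066667.
Step 4: Exact two-sided p-value (enumerate n! = 3628800 permutations of y under H0): p = 0.861801.
Step 5: alpha = 0.05. fail to reject H0.

tau_b = 0.0667 (C=24, D=21), p = 0.861801, fail to reject H0.


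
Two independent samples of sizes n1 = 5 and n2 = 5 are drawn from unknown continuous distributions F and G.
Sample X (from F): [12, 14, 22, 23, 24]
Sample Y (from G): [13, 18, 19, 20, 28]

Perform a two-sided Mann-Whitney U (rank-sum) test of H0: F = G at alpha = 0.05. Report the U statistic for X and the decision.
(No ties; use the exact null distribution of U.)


Step 1: Combine and sort all 10 observations; assign midranks.
sorted (value, group): (12,X), (13,Y), (14,X), (18,Y), (19,Y), (20,Y), (22,X), (23,X), (24,X), (28,Y)
ranks: 12->1, 13->2, 14->3, 18->4, 19->5, 20->6, 22->7, 23->8, 24->9, 28->10
Step 2: Rank sum for X: R1 = 1 + 3 + 7 + 8 + 9 = 28.
Step 3: U_X = R1 - n1(n1+1)/2 = 28 - 5*6/2 = 28 - 15 = 13.
       U_Y = n1*n2 - U_X = 25 - 13 = 12.
Step 4: No ties, so the exact null distribution of U (based on enumerating the C(10,5) = 252 equally likely rank assignments) gives the two-sided p-value.
Step 5: p-value = 1.000000; compare to alpha = 0.05. fail to reject H0.

U_X = 13, p = 1.000000, fail to reject H0 at alpha = 0.05.


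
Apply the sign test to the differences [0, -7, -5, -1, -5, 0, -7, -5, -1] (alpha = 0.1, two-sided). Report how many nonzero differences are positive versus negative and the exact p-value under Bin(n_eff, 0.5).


Step 1: Discard zero differences. Original n = 9; n_eff = number of nonzero differences = 7.
Nonzero differences (with sign): -7, -5, -1, -5, -7, -5, -1
Step 2: Count signs: positive = 0, negative = 7.
Step 3: Under H0: P(positive) = 0.5, so the number of positives S ~ Bin(7, 0.5).
Step 4: Two-sided exact p-value = sum of Bin(7,0.5) probabilities at or below the observed probability = 0.015625.
Step 5: alpha = 0.1. reject H0.

n_eff = 7, pos = 0, neg = 7, p = 0.015625, reject H0.


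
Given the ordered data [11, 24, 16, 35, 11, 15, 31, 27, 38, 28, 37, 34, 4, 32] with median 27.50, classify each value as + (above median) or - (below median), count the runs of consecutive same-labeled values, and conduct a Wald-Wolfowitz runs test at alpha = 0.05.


Step 1: Compute median = 27.50; label A = above, B = below.
Labels in order: BBBABBABAAAABA  (n_A = 7, n_B = 7)
Step 2: Count runs R = 8.
Step 3: Under H0 (random ordering), E[R] = 2*n_A*n_B/(n_A+n_B) + 1 = 2*7*7/14 + 1 = 8.0000.
        Var[R] = 2*n_A*n_B*(2*n_A*n_B - n_A - n_B) / ((n_A+n_B)^2 * (n_A+n_B-1)) = 8232/2548 = 3.2308.
        SD[R] = 1.7974.
Step 4: R = E[R], so z = 0 with no continuity correction.
Step 5: Two-sided p-value via normal approximation = 2*(1 - Phi(|z|)) = 1.000000.
Step 6: alpha = 0.05. fail to reject H0.

R = 8, z = 0.0000, p = 1.000000, fail to reject H0.


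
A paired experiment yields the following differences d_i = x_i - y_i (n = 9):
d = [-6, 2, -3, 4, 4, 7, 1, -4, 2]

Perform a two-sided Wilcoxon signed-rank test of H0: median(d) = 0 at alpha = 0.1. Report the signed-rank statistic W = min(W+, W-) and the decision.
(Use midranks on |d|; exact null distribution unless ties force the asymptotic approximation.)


Step 1: Drop any zero differences (none here) and take |d_i|.
|d| = [6, 2, 3, 4, 4, 7, 1, 4, 2]
Step 2: Midrank |d_i| (ties get averaged ranks).
ranks: |6|->8, |2|->2.5, |3|->4, |4|->6, |4|->6, |7|->9, |1|->1, |4|->6, |2|->2.5
Step 3: Attach original signs; sum ranks with positive sign and with negative sign.
W+ = 2.5 + 6 + 6 + 9 + 1 + 2.5 = 27
W- = 8 + 4 + 6 = 18
(Check: W+ + W- = 45 should equal n(n+1)/2 = 45.)
Step 4: Test statistic W = min(W+, W-) = 18.
Step 5: Ties in |d|, so use the tie-corrected normal approximation.
        E[W] = n(n+1)/4 = 9*10/4 = 22.5.
        Tie groups: |d|=2 (t=2), |d|=4 (t=3); sum(t^3 - t) = 30.
        Var[W] = n(n+1)(2n+1)/24 - sum(t^3-t)/48 = 1710/24 - 30/48 = 70.625.
        z = (W - E[W]) / sqrt(Var[W]) = (18 - 22.5) / 8.4039 = -0.5355.
        Two-sided p = 2*Phi(z) = 0.592326.
Step 6: alpha = 0.1. fail to reject H0.

W+ = 27, W- = 18, W = min = 18, p = 0.592326, fail to reject H0.


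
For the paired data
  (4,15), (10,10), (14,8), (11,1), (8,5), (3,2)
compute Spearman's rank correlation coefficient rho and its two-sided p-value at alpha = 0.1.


Step 1: Rank x and y separately (midranks; no ties here).
rank(x): 4->2, 10->4, 14->6, 11->5, 8->3, 3->1
rank(y): 15->6, 10->5, 8->4, 1->1, 5->3, 2->2
Step 2: d_i = R_x(i) - R_y(i); compute d_i^2.
  (2-6)^2=16, (4-5)^2=1, (6-4)^2=4, (5-1)^2=16, (3-3)^2=0, (1-2)^2=1
sum(d^2) = 38.
Step 3: rho = 1 - 6*38 / (6*(6^2 - 1)) = 1 - 228/210 = -0.085714.
Step 4: Under H0, t = rho * sqrt((n-2)/(1-rho^2)) = -0.1721 ~ t(4).
Step 5: Two-sided p-value from the t-distribution with 4 df = 0.871743.
Step 6: alpha = 0.1. fail to reject H0.

rho = -0.0857, p = 0.871743, fail to reject H0 at alpha = 0.1.


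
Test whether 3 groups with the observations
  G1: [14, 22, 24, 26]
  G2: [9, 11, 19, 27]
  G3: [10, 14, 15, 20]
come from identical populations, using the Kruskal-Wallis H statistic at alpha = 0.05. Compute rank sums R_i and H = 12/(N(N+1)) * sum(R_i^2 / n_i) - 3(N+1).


Step 1: Combine all N = 12 observations and assign midranks.
sorted (value, group, rank): (9,G2,1), (10,G3,2), (11,G2,3), (14,G1,4.5), (14,G3,4.5), (15,G3,6), (19,G2,7), (20,G3,8), (22,G1,9), (24,G1,10), (26,G1,11), (27,G2,12)
Step 2: Sum ranks within each group.
R_1 = 34.5 (n_1 = 4)
R_2 = 23 (n_2 = 4)
R_3 = 20.5 (n_3 = 4)
Step 3: H = 12/(N(N+1)) * sum(R_i^2/n_i) - 3(N+1)
     = 12/(12*13) * (34.5^2/4 + 23^2/4 + 20.5^2/4) - 3*13
     = 0.076923 * 534.875 - 39
     = 2.144231.
Step 4: Ties present; correction factor C = 1 - 6/(12^3 - 12) = 0.996503. Corrected H = 2.144231 / 0.996503 = 2.151754.
Step 5: Under H0, H ~ chi^2(2); p-value = 0.340999.
Step 6: alpha = 0.05. fail to reject H0.

H = 2.1518, df = 2, p = 0.340999, fail to reject H0.


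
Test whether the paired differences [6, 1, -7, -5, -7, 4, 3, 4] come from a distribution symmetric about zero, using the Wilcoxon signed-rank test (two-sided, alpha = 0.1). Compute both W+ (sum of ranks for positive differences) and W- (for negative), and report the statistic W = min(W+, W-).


Step 1: Drop any zero differences (none here) and take |d_i|.
|d| = [6, 1, 7, 5, 7, 4, 3, 4]
Step 2: Midrank |d_i| (ties get averaged ranks).
ranks: |6|->6, |1|->1, |7|->7.5, |5|->5, |7|->7.5, |4|->3.5, |3|->2, |4|->3.5
Step 3: Attach original signs; sum ranks with positive sign and with negative sign.
W+ = 6 + 1 + 3.5 + 2 + 3.5 = 16
W- = 7.5 + 5 + 7.5 = 20
(Check: W+ + W- = 36 should equal n(n+1)/2 = 36.)
Step 4: Test statistic W = min(W+, W-) = 16.
Step 5: Ties in |d|, so use the tie-corrected normal approximation.
        E[W] = n(n+1)/4 = 8*9/4 = 18.
        Tie groups: |d|=4 (t=2), |d|=7 (t=2); sum(t^3 - t) = 12.
        Var[W] = n(n+1)(2n+1)/24 - sum(t^3-t)/48 = 1224/24 - 12/48 = 50.75.
        z = (W - E[W]) / sqrt(Var[W]) = (16 - 18) / 7.1239 = -0.2807.
        Two-sided p = 2*Phi(z) = 0.778906.
Step 6: alpha = 0.1. fail to reject H0.

W+ = 16, W- = 20, W = min = 16, p = 0.778906, fail to reject H0.


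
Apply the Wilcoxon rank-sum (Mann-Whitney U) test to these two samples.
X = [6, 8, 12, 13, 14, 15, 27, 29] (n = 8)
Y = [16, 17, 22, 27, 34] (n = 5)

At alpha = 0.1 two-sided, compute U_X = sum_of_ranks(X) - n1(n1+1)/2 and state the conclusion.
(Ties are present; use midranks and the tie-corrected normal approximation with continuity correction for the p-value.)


Step 1: Combine and sort all 13 observations; assign midranks.
sorted (value, group): (6,X), (8,X), (12,X), (13,X), (14,X), (15,X), (16,Y), (17,Y), (22,Y), (27,X), (27,Y), (29,X), (34,Y)
ranks: 6->1, 8->2, 12->3, 13->4, 14->5, 15->6, 16->7, 17->8, 22->9, 27->10.5, 27->10.5, 29->12, 34->13
Step 2: Rank sum for X: R1 = 1 + 2 + 3 + 4 + 5 + 6 + 10.5 + 12 = 43.5.
Step 3: U_X = R1 - n1(n1+1)/2 = 43.5 - 8*9/2 = 43.5 - 36 = 7.5.
       U_Y = n1*n2 - U_X = 40 - 7.5 = 32.5.
Step 4: Ties are present, so use the tie-corrected normal approximation (with continuity correction) for the p-value.
Step 5: p-value = 0.078571; compare to alpha = 0.1. reject H0.

U_X = 7.5, p = 0.078571, reject H0 at alpha = 0.1.


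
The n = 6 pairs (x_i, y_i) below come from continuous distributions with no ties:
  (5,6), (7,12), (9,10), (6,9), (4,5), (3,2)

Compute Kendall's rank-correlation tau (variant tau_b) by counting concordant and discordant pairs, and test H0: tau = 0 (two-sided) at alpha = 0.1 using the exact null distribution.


Step 1: Enumerate the 15 unordered pairs (i,j) with i<j and classify each by sign(x_j-x_i) * sign(y_j-y_i).
  (1,2):dx=+2,dy=+6->C; (1,3):dx=+4,dy=+4->C; (1,4):dx=+1,dy=+3->C; (1,5):dx=-1,dy=-1->C
  (1,6):dx=-2,dy=-4->C; (2,3):dx=+2,dy=-2->D; (2,4):dx=-1,dy=-3->C; (2,5):dx=-3,dy=-7->C
  (2,6):dx=-4,dy=-10->C; (3,4):dx=-3,dy=-1->C; (3,5):dx=-5,dy=-5->C; (3,6):dx=-6,dy=-8->C
  (4,5):dx=-2,dy=-4->C; (4,6):dx=-3,dy=-7->C; (5,6):dx=-1,dy=-3->C
Step 2: C = 14, D = 1, total pairs = 15.
Step 3: tau = (C - D)/(n(n-1)/2) = (14 - 1)/15 = 0.866667.
Step 4: Exact two-sided p-value (enumerate n! = 720 permutations of y under H0): p = 0.016667.
Step 5: alpha = 0.1. reject H0.

tau_b = 0.8667 (C=14, D=1), p = 0.016667, reject H0.


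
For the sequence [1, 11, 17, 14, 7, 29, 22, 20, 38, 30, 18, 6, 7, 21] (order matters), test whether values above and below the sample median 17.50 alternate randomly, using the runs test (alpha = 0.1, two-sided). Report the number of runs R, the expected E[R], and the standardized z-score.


Step 1: Compute median = 17.50; label A = above, B = below.
Labels in order: BBBBBAAAAAABBA  (n_A = 7, n_B = 7)
Step 2: Count runs R = 4.
Step 3: Under H0 (random ordering), E[R] = 2*n_A*n_B/(n_A+n_B) + 1 = 2*7*7/14 + 1 = 8.0000.
        Var[R] = 2*n_A*n_B*(2*n_A*n_B - n_A - n_B) / ((n_A+n_B)^2 * (n_A+n_B-1)) = 8232/2548 = 3.2308.
        SD[R] = 1.7974.
Step 4: Continuity-corrected z = (R + 0.5 - E[R]) / SD[R] = (4 + 0.5 - 8.0000) / 1.7974 = -1.9472.
Step 5: Two-sided p-value via normal approximation = 2*(1 - Phi(|z|)) = 0.051508.
Step 6: alpha = 0.1. reject H0.

R = 4, z = -1.9472, p = 0.051508, reject H0.


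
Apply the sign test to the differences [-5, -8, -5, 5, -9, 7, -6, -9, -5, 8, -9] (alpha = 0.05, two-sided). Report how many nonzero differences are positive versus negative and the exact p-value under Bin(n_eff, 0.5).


Step 1: Discard zero differences. Original n = 11; n_eff = number of nonzero differences = 11.
Nonzero differences (with sign): -5, -8, -5, +5, -9, +7, -6, -9, -5, +8, -9
Step 2: Count signs: positive = 3, negative = 8.
Step 3: Under H0: P(positive) = 0.5, so the number of positives S ~ Bin(11, 0.5).
Step 4: Two-sided exact p-value = sum of Bin(11,0.5) probabilities at or below the observed probability = 0.226562.
Step 5: alpha = 0.05. fail to reject H0.

n_eff = 11, pos = 3, neg = 8, p = 0.226562, fail to reject H0.


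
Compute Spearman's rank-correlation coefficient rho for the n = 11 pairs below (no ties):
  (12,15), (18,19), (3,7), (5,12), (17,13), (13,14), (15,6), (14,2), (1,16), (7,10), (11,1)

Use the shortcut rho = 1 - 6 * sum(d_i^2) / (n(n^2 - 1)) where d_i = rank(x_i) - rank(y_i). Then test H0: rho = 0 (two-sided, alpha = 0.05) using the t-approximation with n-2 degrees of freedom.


Step 1: Rank x and y separately (midranks; no ties here).
rank(x): 12->6, 18->11, 3->2, 5->3, 17->10, 13->7, 15->9, 14->8, 1->1, 7->4, 11->5
rank(y): 15->9, 19->11, 7->4, 12->6, 13->7, 14->8, 6->3, 2->2, 16->10, 10->5, 1->1
Step 2: d_i = R_x(i) - R_y(i); compute d_i^2.
  (6-9)^2=9, (11-11)^2=0, (2-4)^2=4, (3-6)^2=9, (10-7)^2=9, (7-8)^2=1, (9-3)^2=36, (8-2)^2=36, (1-10)^2=81, (4-5)^2=1, (5-1)^2=16
sum(d^2) = 202.
Step 3: rho = 1 - 6*202 / (11*(11^2 - 1)) = 1 - 1212/1320 = 0.081818.
Step 4: Under H0, t = rho * sqrt((n-2)/(1-rho^2)) = 0.2463 ~ t(9).
Step 5: Two-sided p-value from the t-distribution with 9 df = 0.810990.
Step 6: alpha = 0.05. fail to reject H0.

rho = 0.0818, p = 0.810990, fail to reject H0 at alpha = 0.05.


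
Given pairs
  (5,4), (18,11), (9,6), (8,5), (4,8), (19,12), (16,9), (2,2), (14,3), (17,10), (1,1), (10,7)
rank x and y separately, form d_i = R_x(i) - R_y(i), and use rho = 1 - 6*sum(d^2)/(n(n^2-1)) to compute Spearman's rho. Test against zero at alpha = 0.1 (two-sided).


Step 1: Rank x and y separately (midranks; no ties here).
rank(x): 5->4, 18->11, 9->6, 8->5, 4->3, 19->12, 16->9, 2->2, 14->8, 17->10, 1->1, 10->7
rank(y): 4->4, 11->11, 6->6, 5->5, 8->8, 12->12, 9->9, 2->2, 3->3, 10->10, 1->1, 7->7
Step 2: d_i = R_x(i) - R_y(i); compute d_i^2.
  (4-4)^2=0, (11-11)^2=0, (6-6)^2=0, (5-5)^2=0, (3-8)^2=25, (12-12)^2=0, (9-9)^2=0, (2-2)^2=0, (8-3)^2=25, (10-10)^2=0, (1-1)^2=0, (7-7)^2=0
sum(d^2) = 50.
Step 3: rho = 1 - 6*50 / (12*(12^2 - 1)) = 1 - 300/1716 = 0.825175.
Step 4: Under H0, t = rho * sqrt((n-2)/(1-rho^2)) = 4.6195 ~ t(10).
Step 5: Two-sided p-value from the t-distribution with 10 df = 0.000951.
Step 6: alpha = 0.1. reject H0.

rho = 0.8252, p = 0.000951, reject H0 at alpha = 0.1.


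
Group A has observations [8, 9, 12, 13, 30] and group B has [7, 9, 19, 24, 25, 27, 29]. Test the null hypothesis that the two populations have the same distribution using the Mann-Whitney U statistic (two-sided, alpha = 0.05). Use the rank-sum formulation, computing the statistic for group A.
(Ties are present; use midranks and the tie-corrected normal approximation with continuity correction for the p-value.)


Step 1: Combine and sort all 12 observations; assign midranks.
sorted (value, group): (7,Y), (8,X), (9,X), (9,Y), (12,X), (13,X), (19,Y), (24,Y), (25,Y), (27,Y), (29,Y), (30,X)
ranks: 7->1, 8->2, 9->3.5, 9->3.5, 12->5, 13->6, 19->7, 24->8, 25->9, 27->10, 29->11, 30->12
Step 2: Rank sum for X: R1 = 2 + 3.5 + 5 + 6 + 12 = 28.5.
Step 3: U_X = R1 - n1(n1+1)/2 = 28.5 - 5*6/2 = 28.5 - 15 = 13.5.
       U_Y = n1*n2 - U_X = 35 - 13.5 = 21.5.
Step 4: Ties are present, so use the tie-corrected normal approximation (with continuity correction) for the p-value.
Step 5: p-value = 0.569088; compare to alpha = 0.05. fail to reject H0.

U_X = 13.5, p = 0.569088, fail to reject H0 at alpha = 0.05.


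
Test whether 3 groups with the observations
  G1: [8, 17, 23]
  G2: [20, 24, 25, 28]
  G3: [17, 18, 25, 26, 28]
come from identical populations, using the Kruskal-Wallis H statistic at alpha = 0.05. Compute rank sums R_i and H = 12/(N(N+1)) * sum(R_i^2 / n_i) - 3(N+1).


Step 1: Combine all N = 12 observations and assign midranks.
sorted (value, group, rank): (8,G1,1), (17,G1,2.5), (17,G3,2.5), (18,G3,4), (20,G2,5), (23,G1,6), (24,G2,7), (25,G2,8.5), (25,G3,8.5), (26,G3,10), (28,G2,11.5), (28,G3,11.5)
Step 2: Sum ranks within each group.
R_1 = 9.5 (n_1 = 3)
R_2 = 32 (n_2 = 4)
R_3 = 36.5 (n_3 = 5)
Step 3: H = 12/(N(N+1)) * sum(R_i^2/n_i) - 3(N+1)
     = 12/(12*13) * (9.5^2/3 + 32^2/4 + 36.5^2/5) - 3*13
     = 0.076923 * 552.533 - 39
     = 3.502564.
Step 4: Ties present; correction factor C = 1 - 18/(12^3 - 12) = 0.989510. Corrected H = 3.502564 / 0.989510 = 3.539694.
Step 5: Under H0, H ~ chi^2(2); p-value = 0.170359.
Step 6: alpha = 0.05. fail to reject H0.

H = 3.5397, df = 2, p = 0.170359, fail to reject H0.


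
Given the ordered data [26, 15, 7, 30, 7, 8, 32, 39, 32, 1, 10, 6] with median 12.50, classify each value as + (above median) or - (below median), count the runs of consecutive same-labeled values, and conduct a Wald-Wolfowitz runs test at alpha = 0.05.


Step 1: Compute median = 12.50; label A = above, B = below.
Labels in order: AABABBAAABBB  (n_A = 6, n_B = 6)
Step 2: Count runs R = 6.
Step 3: Under H0 (random ordering), E[R] = 2*n_A*n_B/(n_A+n_B) + 1 = 2*6*6/12 + 1 = 7.0000.
        Var[R] = 2*n_A*n_B*(2*n_A*n_B - n_A - n_B) / ((n_A+n_B)^2 * (n_A+n_B-1)) = 4320/1584 = 2.7273.
        SD[R] = 1.6514.
Step 4: Continuity-corrected z = (R + 0.5 - E[R]) / SD[R] = (6 + 0.5 - 7.0000) / 1.6514 = -0.3028.
Step 5: Two-sided p-value via normal approximation = 2*(1 - Phi(|z|)) = 0.762069.
Step 6: alpha = 0.05. fail to reject H0.

R = 6, z = -0.3028, p = 0.762069, fail to reject H0.


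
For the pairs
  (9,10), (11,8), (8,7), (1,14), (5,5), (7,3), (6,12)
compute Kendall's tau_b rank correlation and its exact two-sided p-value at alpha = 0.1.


Step 1: Enumerate the 21 unordered pairs (i,j) with i<j and classify each by sign(x_j-x_i) * sign(y_j-y_i).
  (1,2):dx=+2,dy=-2->D; (1,3):dx=-1,dy=-3->C; (1,4):dx=-8,dy=+4->D; (1,5):dx=-4,dy=-5->C
  (1,6):dx=-2,dy=-7->C; (1,7):dx=-3,dy=+2->D; (2,3):dx=-3,dy=-1->C; (2,4):dx=-10,dy=+6->D
  (2,5):dx=-6,dy=-3->C; (2,6):dx=-4,dy=-5->C; (2,7):dx=-5,dy=+4->D; (3,4):dx=-7,dy=+7->D
  (3,5):dx=-3,dy=-2->C; (3,6):dx=-1,dy=-4->C; (3,7):dx=-2,dy=+5->D; (4,5):dx=+4,dy=-9->D
  (4,6):dx=+6,dy=-11->D; (4,7):dx=+5,dy=-2->D; (5,6):dx=+2,dy=-2->D; (5,7):dx=+1,dy=+7->C
  (6,7):dx=-1,dy=+9->D
Step 2: C = 9, D = 12, total pairs = 21.
Step 3: tau = (C - D)/(n(n-1)/2) = (9 - 12)/21 = -0.142857.
Step 4: Exact two-sided p-value (enumerate n! = 5040 permutations of y under H0): p = 0.772619.
Step 5: alpha = 0.1. fail to reject H0.

tau_b = -0.1429 (C=9, D=12), p = 0.772619, fail to reject H0.


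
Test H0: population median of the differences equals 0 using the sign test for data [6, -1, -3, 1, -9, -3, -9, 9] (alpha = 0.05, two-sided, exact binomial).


Step 1: Discard zero differences. Original n = 8; n_eff = number of nonzero differences = 8.
Nonzero differences (with sign): +6, -1, -3, +1, -9, -3, -9, +9
Step 2: Count signs: positive = 3, negative = 5.
Step 3: Under H0: P(positive) = 0.5, so the number of positives S ~ Bin(8, 0.5).
Step 4: Two-sided exact p-value = sum of Bin(8,0.5) probabilities at or below the observed probability = 0.726562.
Step 5: alpha = 0.05. fail to reject H0.

n_eff = 8, pos = 3, neg = 5, p = 0.726562, fail to reject H0.


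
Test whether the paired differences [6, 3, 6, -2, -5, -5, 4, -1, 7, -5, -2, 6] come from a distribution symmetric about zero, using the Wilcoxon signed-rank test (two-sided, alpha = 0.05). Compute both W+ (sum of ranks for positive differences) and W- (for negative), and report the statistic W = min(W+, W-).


Step 1: Drop any zero differences (none here) and take |d_i|.
|d| = [6, 3, 6, 2, 5, 5, 4, 1, 7, 5, 2, 6]
Step 2: Midrank |d_i| (ties get averaged ranks).
ranks: |6|->10, |3|->4, |6|->10, |2|->2.5, |5|->7, |5|->7, |4|->5, |1|->1, |7|->12, |5|->7, |2|->2.5, |6|->10
Step 3: Attach original signs; sum ranks with positive sign and with negative sign.
W+ = 10 + 4 + 10 + 5 + 12 + 10 = 51
W- = 2.5 + 7 + 7 + 1 + 7 + 2.5 = 27
(Check: W+ + W- = 78 should equal n(n+1)/2 = 78.)
Step 4: Test statistic W = min(W+, W-) = 27.
Step 5: Ties in |d|, so use the tie-corrected normal approximation.
        E[W] = n(n+1)/4 = 12*13/4 = 39.
        Tie groups: |d|=2 (t=2), |d|=5 (t=3), |d|=6 (t=3); sum(t^3 - t) = 54.
        Var[W] = n(n+1)(2n+1)/24 - sum(t^3-t)/48 = 3900/24 - 54/48 = 161.375.
        z = (W - E[W]) / sqrt(Var[W]) = (27 - 39) / 12.7033 = -0.9446.
        Two-sided p = 2*Phi(z) = 0.344846.
Step 6: alpha = 0.05. fail to reject H0.

W+ = 51, W- = 27, W = min = 27, p = 0.344846, fail to reject H0.


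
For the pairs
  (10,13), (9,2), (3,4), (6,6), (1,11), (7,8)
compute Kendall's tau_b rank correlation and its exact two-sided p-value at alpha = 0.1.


Step 1: Enumerate the 15 unordered pairs (i,j) with i<j and classify each by sign(x_j-x_i) * sign(y_j-y_i).
  (1,2):dx=-1,dy=-11->C; (1,3):dx=-7,dy=-9->C; (1,4):dx=-4,dy=-7->C; (1,5):dx=-9,dy=-2->C
  (1,6):dx=-3,dy=-5->C; (2,3):dx=-6,dy=+2->D; (2,4):dx=-3,dy=+4->D; (2,5):dx=-8,dy=+9->D
  (2,6):dx=-2,dy=+6->D; (3,4):dx=+3,dy=+2->C; (3,5):dx=-2,dy=+7->D; (3,6):dx=+4,dy=+4->C
  (4,5):dx=-5,dy=+5->D; (4,6):dx=+1,dy=+2->C; (5,6):dx=+6,dy=-3->D
Step 2: C = 8, D = 7, total pairs = 15.
Step 3: tau = (C - D)/(n(n-1)/2) = (8 - 7)/15 = 0.066667.
Step 4: Exact two-sided p-value (enumerate n! = 720 permutations of y under H0): p = 1.000000.
Step 5: alpha = 0.1. fail to reject H0.

tau_b = 0.0667 (C=8, D=7), p = 1.000000, fail to reject H0.


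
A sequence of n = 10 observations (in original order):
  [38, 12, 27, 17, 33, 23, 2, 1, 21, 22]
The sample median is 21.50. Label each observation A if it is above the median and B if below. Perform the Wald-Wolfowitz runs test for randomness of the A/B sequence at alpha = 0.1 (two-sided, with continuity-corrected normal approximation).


Step 1: Compute median = 21.50; label A = above, B = below.
Labels in order: ABABAABBBA  (n_A = 5, n_B = 5)
Step 2: Count runs R = 7.
Step 3: Under H0 (random ordering), E[R] = 2*n_A*n_B/(n_A+n_B) + 1 = 2*5*5/10 + 1 = 6.0000.
        Var[R] = 2*n_A*n_B*(2*n_A*n_B - n_A - n_B) / ((n_A+n_B)^2 * (n_A+n_B-1)) = 2000/900 = 2.2222.
        SD[R] = 1.4907.
Step 4: Continuity-corrected z = (R - 0.5 - E[R]) / SD[R] = (7 - 0.5 - 6.0000) / 1.4907 = 0.3354.
Step 5: Two-sided p-value via normal approximation = 2*(1 - Phi(|z|)) = 0.737316.
Step 6: alpha = 0.1. fail to reject H0.

R = 7, z = 0.3354, p = 0.737316, fail to reject H0.


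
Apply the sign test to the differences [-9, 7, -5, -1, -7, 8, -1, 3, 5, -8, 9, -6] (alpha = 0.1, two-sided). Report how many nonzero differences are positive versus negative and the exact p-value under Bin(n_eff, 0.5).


Step 1: Discard zero differences. Original n = 12; n_eff = number of nonzero differences = 12.
Nonzero differences (with sign): -9, +7, -5, -1, -7, +8, -1, +3, +5, -8, +9, -6
Step 2: Count signs: positive = 5, negative = 7.
Step 3: Under H0: P(positive) = 0.5, so the number of positives S ~ Bin(12, 0.5).
Step 4: Two-sided exact p-value = sum of Bin(12,0.5) probabilities at or below the observed probability = 0.774414.
Step 5: alpha = 0.1. fail to reject H0.

n_eff = 12, pos = 5, neg = 7, p = 0.774414, fail to reject H0.


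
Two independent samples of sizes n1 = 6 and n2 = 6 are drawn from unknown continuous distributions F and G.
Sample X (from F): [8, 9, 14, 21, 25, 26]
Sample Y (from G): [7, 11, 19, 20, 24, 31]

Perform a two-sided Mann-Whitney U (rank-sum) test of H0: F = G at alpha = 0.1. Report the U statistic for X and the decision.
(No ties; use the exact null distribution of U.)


Step 1: Combine and sort all 12 observations; assign midranks.
sorted (value, group): (7,Y), (8,X), (9,X), (11,Y), (14,X), (19,Y), (20,Y), (21,X), (24,Y), (25,X), (26,X), (31,Y)
ranks: 7->1, 8->2, 9->3, 11->4, 14->5, 19->6, 20->7, 21->8, 24->9, 25->10, 26->11, 31->12
Step 2: Rank sum for X: R1 = 2 + 3 + 5 + 8 + 10 + 11 = 39.
Step 3: U_X = R1 - n1(n1+1)/2 = 39 - 6*7/2 = 39 - 21 = 18.
       U_Y = n1*n2 - U_X = 36 - 18 = 18.
Step 4: No ties, so the exact null distribution of U (based on enumerating the C(12,6) = 924 equally likely rank assignments) gives the two-sided p-value.
Step 5: p-value = 1.000000; compare to alpha = 0.1. fail to reject H0.

U_X = 18, p = 1.000000, fail to reject H0 at alpha = 0.1.


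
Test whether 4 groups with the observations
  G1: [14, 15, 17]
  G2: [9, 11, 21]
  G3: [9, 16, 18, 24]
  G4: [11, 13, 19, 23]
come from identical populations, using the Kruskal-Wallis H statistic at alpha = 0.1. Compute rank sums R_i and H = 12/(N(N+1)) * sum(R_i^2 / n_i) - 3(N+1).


Step 1: Combine all N = 14 observations and assign midranks.
sorted (value, group, rank): (9,G2,1.5), (9,G3,1.5), (11,G2,3.5), (11,G4,3.5), (13,G4,5), (14,G1,6), (15,G1,7), (16,G3,8), (17,G1,9), (18,G3,10), (19,G4,11), (21,G2,12), (23,G4,13), (24,G3,14)
Step 2: Sum ranks within each group.
R_1 = 22 (n_1 = 3)
R_2 = 17 (n_2 = 3)
R_3 = 33.5 (n_3 = 4)
R_4 = 32.5 (n_4 = 4)
Step 3: H = 12/(N(N+1)) * sum(R_i^2/n_i) - 3(N+1)
     = 12/(14*15) * (22^2/3 + 17^2/3 + 33.5^2/4 + 32.5^2/4) - 3*15
     = 0.057143 * 802.292 - 45
     = 0.845238.
Step 4: Ties present; correction factor C = 1 - 12/(14^3 - 14) = 0.995604. Corrected H = 0.845238 / 0.995604 = 0.848970.
Step 5: Under H0, H ~ chi^2(3); p-value = 0.837722.
Step 6: alpha = 0.1. fail to reject H0.

H = 0.8490, df = 3, p = 0.837722, fail to reject H0.


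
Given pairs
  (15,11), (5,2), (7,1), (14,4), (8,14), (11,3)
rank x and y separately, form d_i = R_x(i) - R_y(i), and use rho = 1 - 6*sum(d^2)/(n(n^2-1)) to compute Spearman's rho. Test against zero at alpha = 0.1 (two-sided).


Step 1: Rank x and y separately (midranks; no ties here).
rank(x): 15->6, 5->1, 7->2, 14->5, 8->3, 11->4
rank(y): 11->5, 2->2, 1->1, 4->4, 14->6, 3->3
Step 2: d_i = R_x(i) - R_y(i); compute d_i^2.
  (6-5)^2=1, (1-2)^2=1, (2-1)^2=1, (5-4)^2=1, (3-6)^2=9, (4-3)^2=1
sum(d^2) = 14.
Step 3: rho = 1 - 6*14 / (6*(6^2 - 1)) = 1 - 84/210 = 0.600000.
Step 4: Under H0, t = rho * sqrt((n-2)/(1-rho^2)) = 1.5000 ~ t(4).
Step 5: Two-sided p-value from the t-distribution with 4 df = 0.208000.
Step 6: alpha = 0.1. fail to reject H0.

rho = 0.6000, p = 0.208000, fail to reject H0 at alpha = 0.1.


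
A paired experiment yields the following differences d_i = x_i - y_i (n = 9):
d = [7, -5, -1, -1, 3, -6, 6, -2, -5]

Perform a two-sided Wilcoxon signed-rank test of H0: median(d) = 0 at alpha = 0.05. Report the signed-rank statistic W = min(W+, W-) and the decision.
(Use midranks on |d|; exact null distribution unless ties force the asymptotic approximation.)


Step 1: Drop any zero differences (none here) and take |d_i|.
|d| = [7, 5, 1, 1, 3, 6, 6, 2, 5]
Step 2: Midrank |d_i| (ties get averaged ranks).
ranks: |7|->9, |5|->5.5, |1|->1.5, |1|->1.5, |3|->4, |6|->7.5, |6|->7.5, |2|->3, |5|->5.5
Step 3: Attach original signs; sum ranks with positive sign and with negative sign.
W+ = 9 + 4 + 7.5 = 20.5
W- = 5.5 + 1.5 + 1.5 + 7.5 + 3 + 5.5 = 24.5
(Check: W+ + W- = 45 should equal n(n+1)/2 = 45.)
Step 4: Test statistic W = min(W+, W-) = 20.5.
Step 5: Ties in |d|, so use the tie-corrected normal approximation.
        E[W] = n(n+1)/4 = 9*10/4 = 22.5.
        Tie groups: |d|=1 (t=2), |d|=5 (t=2), |d|=6 (t=2); sum(t^3 - t) = 18.
        Var[W] = n(n+1)(2n+1)/24 - sum(t^3-t)/48 = 1710/24 - 18/48 = 70.875.
        z = (W - E[W]) / sqrt(Var[W]) = (20.5 - 22.5) / 8.4187 = -0.2376.
        Two-sided p = 2*Phi(z) = 0.812218.
Step 6: alpha = 0.05. fail to reject H0.

W+ = 20.5, W- = 24.5, W = min = 20.5, p = 0.812218, fail to reject H0.


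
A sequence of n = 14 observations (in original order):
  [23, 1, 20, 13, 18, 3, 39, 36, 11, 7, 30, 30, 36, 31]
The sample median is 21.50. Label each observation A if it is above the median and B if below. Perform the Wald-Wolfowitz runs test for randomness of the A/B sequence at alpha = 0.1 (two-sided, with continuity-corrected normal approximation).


Step 1: Compute median = 21.50; label A = above, B = below.
Labels in order: ABBBBBAABBAAAA  (n_A = 7, n_B = 7)
Step 2: Count runs R = 5.
Step 3: Under H0 (random ordering), E[R] = 2*n_A*n_B/(n_A+n_B) + 1 = 2*7*7/14 + 1 = 8.0000.
        Var[R] = 2*n_A*n_B*(2*n_A*n_B - n_A - n_B) / ((n_A+n_B)^2 * (n_A+n_B-1)) = 8232/2548 = 3.2308.
        SD[R] = 1.7974.
Step 4: Continuity-corrected z = (R + 0.5 - E[R]) / SD[R] = (5 + 0.5 - 8.0000) / 1.7974 = -1.3909.
Step 5: Two-sided p-value via normal approximation = 2*(1 - Phi(|z|)) = 0.164264.
Step 6: alpha = 0.1. fail to reject H0.

R = 5, z = -1.3909, p = 0.164264, fail to reject H0.


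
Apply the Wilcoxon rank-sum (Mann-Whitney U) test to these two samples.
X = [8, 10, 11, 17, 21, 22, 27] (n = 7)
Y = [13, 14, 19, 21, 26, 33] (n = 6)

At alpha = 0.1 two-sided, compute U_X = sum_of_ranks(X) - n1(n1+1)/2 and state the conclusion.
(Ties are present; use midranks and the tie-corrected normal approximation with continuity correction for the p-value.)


Step 1: Combine and sort all 13 observations; assign midranks.
sorted (value, group): (8,X), (10,X), (11,X), (13,Y), (14,Y), (17,X), (19,Y), (21,X), (21,Y), (22,X), (26,Y), (27,X), (33,Y)
ranks: 8->1, 10->2, 11->3, 13->4, 14->5, 17->6, 19->7, 21->8.5, 21->8.5, 22->10, 26->11, 27->12, 33->13
Step 2: Rank sum for X: R1 = 1 + 2 + 3 + 6 + 8.5 + 10 + 12 = 42.5.
Step 3: U_X = R1 - n1(n1+1)/2 = 42.5 - 7*8/2 = 42.5 - 28 = 14.5.
       U_Y = n1*n2 - U_X = 42 - 14.5 = 27.5.
Step 4: Ties are present, so use the tie-corrected normal approximation (with continuity correction) for the p-value.
Step 5: p-value = 0.390714; compare to alpha = 0.1. fail to reject H0.

U_X = 14.5, p = 0.390714, fail to reject H0 at alpha = 0.1.


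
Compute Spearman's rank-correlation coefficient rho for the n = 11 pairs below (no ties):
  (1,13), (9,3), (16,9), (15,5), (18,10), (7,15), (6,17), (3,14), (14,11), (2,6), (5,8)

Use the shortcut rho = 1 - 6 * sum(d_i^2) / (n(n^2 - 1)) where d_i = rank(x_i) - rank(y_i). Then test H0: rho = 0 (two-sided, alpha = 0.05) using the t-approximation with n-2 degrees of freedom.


Step 1: Rank x and y separately (midranks; no ties here).
rank(x): 1->1, 9->7, 16->10, 15->9, 18->11, 7->6, 6->5, 3->3, 14->8, 2->2, 5->4
rank(y): 13->8, 3->1, 9->5, 5->2, 10->6, 15->10, 17->11, 14->9, 11->7, 6->3, 8->4
Step 2: d_i = R_x(i) - R_y(i); compute d_i^2.
  (1-8)^2=49, (7-1)^2=36, (10-5)^2=25, (9-2)^2=49, (11-6)^2=25, (6-10)^2=16, (5-11)^2=36, (3-9)^2=36, (8-7)^2=1, (2-3)^2=1, (4-4)^2=0
sum(d^2) = 274.
Step 3: rho = 1 - 6*274 / (11*(11^2 - 1)) = 1 - 1644/1320 = -0.245455.
Step 4: Under H0, t = rho * sqrt((n-2)/(1-rho^2)) = -0.7596 ~ t(9).
Step 5: Two-sided p-value from the t-distribution with 9 df = 0.466922.
Step 6: alpha = 0.05. fail to reject H0.

rho = -0.2455, p = 0.466922, fail to reject H0 at alpha = 0.05.


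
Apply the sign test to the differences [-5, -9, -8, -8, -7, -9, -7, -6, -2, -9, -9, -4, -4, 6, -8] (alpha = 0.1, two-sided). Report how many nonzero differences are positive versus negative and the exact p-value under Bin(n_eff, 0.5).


Step 1: Discard zero differences. Original n = 15; n_eff = number of nonzero differences = 15.
Nonzero differences (with sign): -5, -9, -8, -8, -7, -9, -7, -6, -2, -9, -9, -4, -4, +6, -8
Step 2: Count signs: positive = 1, negative = 14.
Step 3: Under H0: P(positive) = 0.5, so the number of positives S ~ Bin(15, 0.5).
Step 4: Two-sided exact p-value = sum of Bin(15,0.5) probabilities at or below the observed probability = 0.000977.
Step 5: alpha = 0.1. reject H0.

n_eff = 15, pos = 1, neg = 14, p = 0.000977, reject H0.


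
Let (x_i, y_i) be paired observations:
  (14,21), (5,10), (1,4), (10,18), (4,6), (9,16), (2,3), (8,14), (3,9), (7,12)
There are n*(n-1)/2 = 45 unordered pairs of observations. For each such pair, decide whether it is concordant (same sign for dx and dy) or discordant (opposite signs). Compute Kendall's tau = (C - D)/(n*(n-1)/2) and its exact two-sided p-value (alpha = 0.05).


Step 1: Enumerate the 45 unordered pairs (i,j) with i<j and classify each by sign(x_j-x_i) * sign(y_j-y_i).
  (1,2):dx=-9,dy=-11->C; (1,3):dx=-13,dy=-17->C; (1,4):dx=-4,dy=-3->C; (1,5):dx=-10,dy=-15->C
  (1,6):dx=-5,dy=-5->C; (1,7):dx=-12,dy=-18->C; (1,8):dx=-6,dy=-7->C; (1,9):dx=-11,dy=-12->C
  (1,10):dx=-7,dy=-9->C; (2,3):dx=-4,dy=-6->C; (2,4):dx=+5,dy=+8->C; (2,5):dx=-1,dy=-4->C
  (2,6):dx=+4,dy=+6->C; (2,7):dx=-3,dy=-7->C; (2,8):dx=+3,dy=+4->C; (2,9):dx=-2,dy=-1->C
  (2,10):dx=+2,dy=+2->C; (3,4):dx=+9,dy=+14->C; (3,5):dx=+3,dy=+2->C; (3,6):dx=+8,dy=+12->C
  (3,7):dx=+1,dy=-1->D; (3,8):dx=+7,dy=+10->C; (3,9):dx=+2,dy=+5->C; (3,10):dx=+6,dy=+8->C
  (4,5):dx=-6,dy=-12->C; (4,6):dx=-1,dy=-2->C; (4,7):dx=-8,dy=-15->C; (4,8):dx=-2,dy=-4->C
  (4,9):dx=-7,dy=-9->C; (4,10):dx=-3,dy=-6->C; (5,6):dx=+5,dy=+10->C; (5,7):dx=-2,dy=-3->C
  (5,8):dx=+4,dy=+8->C; (5,9):dx=-1,dy=+3->D; (5,10):dx=+3,dy=+6->C; (6,7):dx=-7,dy=-13->C
  (6,8):dx=-1,dy=-2->C; (6,9):dx=-6,dy=-7->C; (6,10):dx=-2,dy=-4->C; (7,8):dx=+6,dy=+11->C
  (7,9):dx=+1,dy=+6->C; (7,10):dx=+5,dy=+9->C; (8,9):dx=-5,dy=-5->C; (8,10):dx=-1,dy=-2->C
  (9,10):dx=+4,dy=+3->C
Step 2: C = 43, D = 2, total pairs = 45.
Step 3: tau = (C - D)/(n(n-1)/2) = (43 - 2)/45 = 0.911111.
Step 4: Exact two-sided p-value (enumerate n! = 3628800 permutations of y under H0): p = 0.000030.
Step 5: alpha = 0.05. reject H0.

tau_b = 0.9111 (C=43, D=2), p = 0.000030, reject H0.
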